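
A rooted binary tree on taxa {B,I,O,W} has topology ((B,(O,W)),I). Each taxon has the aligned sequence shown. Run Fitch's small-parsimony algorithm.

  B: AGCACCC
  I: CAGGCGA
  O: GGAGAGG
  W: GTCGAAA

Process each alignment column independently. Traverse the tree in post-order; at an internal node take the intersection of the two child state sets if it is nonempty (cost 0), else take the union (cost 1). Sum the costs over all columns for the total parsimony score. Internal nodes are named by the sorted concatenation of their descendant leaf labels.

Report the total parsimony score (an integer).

[col 0] OW: children O:{G}, W:{G} ∩→ {G}; cost 0
[col 0] BOW: children B:{A}, OW:{G} ∪→ {A,G}; cost 1
[col 0] BIOW: children BOW:{A,G}, I:{C} ∪→ {A,C,G}; cost 1
[col 1] OW: children O:{G}, W:{T} ∪→ {G,T}; cost 1
[col 1] BOW: children B:{G}, OW:{G,T} ∩→ {G}; cost 0
[col 1] BIOW: children BOW:{G}, I:{A} ∪→ {A,G}; cost 1
[col 2] OW: children O:{A}, W:{C} ∪→ {A,C}; cost 1
[col 2] BOW: children B:{C}, OW:{A,C} ∩→ {C}; cost 0
[col 2] BIOW: children BOW:{C}, I:{G} ∪→ {C,G}; cost 1
[col 3] OW: children O:{G}, W:{G} ∩→ {G}; cost 0
[col 3] BOW: children B:{A}, OW:{G} ∪→ {A,G}; cost 1
[col 3] BIOW: children BOW:{A,G}, I:{G} ∩→ {G}; cost 0
[col 4] OW: children O:{A}, W:{A} ∩→ {A}; cost 0
[col 4] BOW: children B:{C}, OW:{A} ∪→ {A,C}; cost 1
[col 4] BIOW: children BOW:{A,C}, I:{C} ∩→ {C}; cost 0
[col 5] OW: children O:{G}, W:{A} ∪→ {A,G}; cost 1
[col 5] BOW: children B:{C}, OW:{A,G} ∪→ {A,C,G}; cost 1
[col 5] BIOW: children BOW:{A,C,G}, I:{G} ∩→ {G}; cost 0
[col 6] OW: children O:{G}, W:{A} ∪→ {A,G}; cost 1
[col 6] BOW: children B:{C}, OW:{A,G} ∪→ {A,C,G}; cost 1
[col 6] BIOW: children BOW:{A,C,G}, I:{A} ∩→ {A}; cost 0
per-site changes: [2, 2, 2, 1, 1, 2, 2]; total = 12

12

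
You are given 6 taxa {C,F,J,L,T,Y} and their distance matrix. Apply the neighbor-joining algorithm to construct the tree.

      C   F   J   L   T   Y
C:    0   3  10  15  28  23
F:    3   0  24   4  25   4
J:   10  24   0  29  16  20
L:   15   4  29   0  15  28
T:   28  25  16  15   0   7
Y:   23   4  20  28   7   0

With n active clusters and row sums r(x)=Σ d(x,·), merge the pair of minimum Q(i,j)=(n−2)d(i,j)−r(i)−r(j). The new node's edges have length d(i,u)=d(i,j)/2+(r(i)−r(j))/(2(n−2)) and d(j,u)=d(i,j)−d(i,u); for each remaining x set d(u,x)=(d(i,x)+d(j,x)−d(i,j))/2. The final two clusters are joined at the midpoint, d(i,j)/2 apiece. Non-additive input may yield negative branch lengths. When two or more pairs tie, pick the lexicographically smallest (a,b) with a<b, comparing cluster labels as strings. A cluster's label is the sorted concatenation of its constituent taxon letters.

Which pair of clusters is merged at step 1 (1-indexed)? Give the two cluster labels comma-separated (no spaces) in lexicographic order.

step 1: merge (T,Y) at d=7, Q=-145; branch lengths T→37/8, Y→19/8; new cluster TY
  updated: d(C,TY)=22, d(F,TY)=11, d(J,TY)=29/2, d(L,TY)=18
step 2: merge (J,TY) at d=29/2, Q=-199/2; branch lengths J→37/4, TY→21/4; new cluster JTY
  updated: d(C,JTY)=35/4, d(F,JTY)=41/4, d(JTY,L)=65/4
step 3: merge (C,JTY) at d=35/4, Q=-89/2; branch lengths C→9/4, JTY→13/2; new cluster CJTY
  updated: d(CJTY,F)=9/4, d(CJTY,L)=45/4
step 4: merge (CJTY,F) at d=9/4, Q=-35/2; branch lengths CJTY→19/4, F→-5/2; new cluster CFJTY
  updated: d(CFJTY,L)=13/2
step 5: merge (CFJTY,L) at d=13/2; branch lengths CFJTY→13/4, L→13/4; new cluster CFJLTY
final tree: (((C:9/4,(J:37/4,(T:37/8,Y:19/8):21/4):13/2):19/4,F:-5/2):13/4,L:13/4)
total length: 39

T,Y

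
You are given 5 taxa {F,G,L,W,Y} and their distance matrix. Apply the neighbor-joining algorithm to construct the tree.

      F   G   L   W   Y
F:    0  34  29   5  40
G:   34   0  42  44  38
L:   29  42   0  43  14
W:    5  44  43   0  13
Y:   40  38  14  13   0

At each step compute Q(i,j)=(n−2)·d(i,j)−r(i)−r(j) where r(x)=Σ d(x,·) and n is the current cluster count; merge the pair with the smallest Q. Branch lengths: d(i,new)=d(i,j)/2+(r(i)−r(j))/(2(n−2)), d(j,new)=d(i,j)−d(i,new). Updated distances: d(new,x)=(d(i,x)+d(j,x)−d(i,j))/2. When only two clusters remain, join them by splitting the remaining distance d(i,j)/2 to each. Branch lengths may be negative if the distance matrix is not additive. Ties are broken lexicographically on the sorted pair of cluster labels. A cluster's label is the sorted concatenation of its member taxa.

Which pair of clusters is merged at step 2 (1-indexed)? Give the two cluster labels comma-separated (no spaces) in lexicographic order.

step 1: merge (F,W) at d=5, Q=-198; branch lengths F→3, W→2; new cluster FW
  updated: d(FW,G)=73/2, d(FW,L)=67/2, d(FW,Y)=24
step 2: merge (FW,G) at d=73/2, Q=-275/2; branch lengths FW→101/8, G→191/8; new cluster FGW
  updated: d(FGW,L)=39/2, d(FGW,Y)=51/4
step 3: merge (FGW,L) at d=39/2, Q=-185/4; branch lengths FGW→73/8, L→83/8; new cluster FGLW
  updated: d(FGLW,Y)=29/8
step 4: merge (FGLW,Y) at d=29/8; branch lengths FGLW→29/16, Y→29/16; new cluster FGLWY
final tree: ((((F:3,W:2):101/8,G:191/8):73/8,L:83/8):29/16,Y:29/16)
total length: 517/8

FW,G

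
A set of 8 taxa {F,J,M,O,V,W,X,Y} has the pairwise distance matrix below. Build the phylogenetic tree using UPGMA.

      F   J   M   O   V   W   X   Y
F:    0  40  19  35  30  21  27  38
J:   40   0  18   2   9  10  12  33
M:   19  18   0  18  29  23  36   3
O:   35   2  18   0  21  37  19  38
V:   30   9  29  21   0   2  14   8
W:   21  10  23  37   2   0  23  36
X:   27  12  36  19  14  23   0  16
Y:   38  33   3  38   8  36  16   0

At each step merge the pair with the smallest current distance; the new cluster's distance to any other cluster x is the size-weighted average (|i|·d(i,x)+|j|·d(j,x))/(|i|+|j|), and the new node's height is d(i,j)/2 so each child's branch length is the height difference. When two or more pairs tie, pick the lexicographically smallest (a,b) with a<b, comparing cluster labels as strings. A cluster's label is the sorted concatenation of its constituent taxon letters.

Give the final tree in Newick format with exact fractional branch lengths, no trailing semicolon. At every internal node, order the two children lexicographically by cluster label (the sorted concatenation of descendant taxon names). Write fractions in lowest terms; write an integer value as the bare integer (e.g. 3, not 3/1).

(F:15,((((J:1,O:1):27/4,X:31/4):7/4,(V:1,W:1):17/2):13/4,(M:3/2,Y:3/2):45/4):9/4)

step 1: merge (J,O) at d=2; branch lengths J→1, O→1; new cluster JO
  updated: d(F,JO)=75/2, d(JO,M)=18, d(JO,V)=15, d(JO,W)=47/2, d(JO,X)=31/2, d(JO,Y)=71/2
step 2: merge (V,W) at d=2; branch lengths V→1, W→1; new cluster VW
  updated: d(F,VW)=51/2, d(JO,VW)=77/4, d(M,VW)=26, d(VW,X)=37/2, d(VW,Y)=22
step 3: merge (M,Y) at d=3; branch lengths M→3/2, Y→3/2; new cluster MY
  updated: d(F,MY)=57/2, d(JO,MY)=107/4, d(MY,VW)=24, d(MY,X)=26
step 4: merge (JO,X) at d=31/2; branch lengths JO→27/4, X→31/4; new cluster JOX
  updated: d(F,JOX)=34, d(JOX,MY)=53/2, d(JOX,VW)=19
step 5: merge (JOX,VW) at d=19; branch lengths JOX→7/4, VW→17/2; new cluster JOVWX
  updated: d(F,JOVWX)=153/5, d(JOVWX,MY)=51/2
step 6: merge (JOVWX,MY) at d=51/2; branch lengths JOVWX→13/4, MY→45/4; new cluster JMOVWXY
  updated: d(F,JMOVWXY)=30
step 7: merge (F,JMOVWXY) at d=30; branch lengths F→15, JMOVWXY→9/4; new cluster FJMOVWXY
final tree: (F:15,((((J:1,O:1):27/4,X:31/4):7/4,(V:1,W:1):17/2):13/4,(M:3/2,Y:3/2):45/4):9/4)
total length: 127/2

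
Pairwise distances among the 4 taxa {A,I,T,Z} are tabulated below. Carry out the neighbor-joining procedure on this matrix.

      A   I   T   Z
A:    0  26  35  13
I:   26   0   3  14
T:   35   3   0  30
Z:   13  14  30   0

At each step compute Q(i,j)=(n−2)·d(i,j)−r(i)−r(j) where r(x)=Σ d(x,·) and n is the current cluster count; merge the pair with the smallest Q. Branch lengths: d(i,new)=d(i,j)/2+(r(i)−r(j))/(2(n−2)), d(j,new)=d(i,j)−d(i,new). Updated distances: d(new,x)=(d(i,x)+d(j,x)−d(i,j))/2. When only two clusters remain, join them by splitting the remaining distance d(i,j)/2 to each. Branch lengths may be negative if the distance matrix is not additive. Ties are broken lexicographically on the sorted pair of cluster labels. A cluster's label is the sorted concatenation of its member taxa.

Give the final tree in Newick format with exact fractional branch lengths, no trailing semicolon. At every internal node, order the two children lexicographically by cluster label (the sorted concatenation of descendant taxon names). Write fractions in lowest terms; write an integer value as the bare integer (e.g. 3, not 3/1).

step 1: merge (A,Z) at d=13, Q=-105; branch lengths A→43/4, Z→9/4; new cluster AZ
  updated: d(AZ,I)=27/2, d(AZ,T)=26
step 2: merge (AZ,I) at d=27/2, Q=-85/2; branch lengths AZ→73/4, I→-19/4; new cluster AIZ
  updated: d(AIZ,T)=31/4
step 3: merge (AIZ,T) at d=31/4; branch lengths AIZ→31/8, T→31/8; new cluster AITZ
final tree: (((A:43/4,Z:9/4):73/4,I:-19/4):31/8,T:31/8)
total length: 137/4

(((A:43/4,Z:9/4):73/4,I:-19/4):31/8,T:31/8)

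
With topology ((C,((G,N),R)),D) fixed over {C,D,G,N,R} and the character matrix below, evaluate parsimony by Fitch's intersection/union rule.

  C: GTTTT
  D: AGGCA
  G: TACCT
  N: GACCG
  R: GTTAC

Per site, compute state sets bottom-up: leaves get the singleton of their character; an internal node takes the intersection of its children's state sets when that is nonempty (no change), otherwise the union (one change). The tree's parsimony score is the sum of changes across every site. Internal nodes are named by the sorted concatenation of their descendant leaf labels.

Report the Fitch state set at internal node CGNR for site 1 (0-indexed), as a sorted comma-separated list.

site 0, node GN: G={T} ∪ N={G} → {G,T} (+1)
site 0, node GNR: GN={G,T} ∩ R={G} → {G} (+0)
site 0, node CGNR: C={G} ∩ GNR={G} → {G} (+0)
site 0, node CDGNR: CGNR={G} ∪ D={A} → {A,G} (+1)
site 1, node GN: G={A} ∩ N={A} → {A} (+0)
site 1, node GNR: GN={A} ∪ R={T} → {A,T} (+1)
site 1, node CGNR: C={T} ∩ GNR={A,T} → {T} (+0)
site 1, node CDGNR: CGNR={T} ∪ D={G} → {G,T} (+1)
site 2, node GN: G={C} ∩ N={C} → {C} (+0)
site 2, node GNR: GN={C} ∪ R={T} → {C,T} (+1)
site 2, node CGNR: C={T} ∩ GNR={C,T} → {T} (+0)
site 2, node CDGNR: CGNR={T} ∪ D={G} → {G,T} (+1)
site 3, node GN: G={C} ∩ N={C} → {C} (+0)
site 3, node GNR: GN={C} ∪ R={A} → {A,C} (+1)
site 3, node CGNR: C={T} ∪ GNR={A,C} → {A,C,T} (+1)
site 3, node CDGNR: CGNR={A,C,T} ∩ D={C} → {C} (+0)
site 4, node GN: G={T} ∪ N={G} → {G,T} (+1)
site 4, node GNR: GN={G,T} ∪ R={C} → {C,G,T} (+1)
site 4, node CGNR: C={T} ∩ GNR={C,G,T} → {T} (+0)
site 4, node CDGNR: CGNR={T} ∪ D={A} → {A,T} (+1)
per-site changes: [2, 2, 2, 2, 3]; total = 11

T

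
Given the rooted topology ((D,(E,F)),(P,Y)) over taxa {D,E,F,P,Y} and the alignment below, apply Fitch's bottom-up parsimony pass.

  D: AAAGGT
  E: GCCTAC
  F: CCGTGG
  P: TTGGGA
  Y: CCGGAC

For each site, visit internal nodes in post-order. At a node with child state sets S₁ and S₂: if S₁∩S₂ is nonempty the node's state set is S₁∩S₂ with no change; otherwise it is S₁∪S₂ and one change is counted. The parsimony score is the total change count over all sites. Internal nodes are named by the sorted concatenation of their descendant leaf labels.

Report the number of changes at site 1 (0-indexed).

2

EF@0: {G} ∪ {C} = {C,G} (union, +1)
DEF@0: {A} ∪ {C,G} = {A,C,G} (union, +1)
PY@0: {T} ∪ {C} = {C,T} (union, +1)
DEFPY@0: {A,C,G} ∩ {C,T} = {C} (intersection, +0)
EF@1: {C} ∩ {C} = {C} (intersection, +0)
DEF@1: {A} ∪ {C} = {A,C} (union, +1)
PY@1: {T} ∪ {C} = {C,T} (union, +1)
DEFPY@1: {A,C} ∩ {C,T} = {C} (intersection, +0)
EF@2: {C} ∪ {G} = {C,G} (union, +1)
DEF@2: {A} ∪ {C,G} = {A,C,G} (union, +1)
PY@2: {G} ∩ {G} = {G} (intersection, +0)
DEFPY@2: {A,C,G} ∩ {G} = {G} (intersection, +0)
EF@3: {T} ∩ {T} = {T} (intersection, +0)
DEF@3: {G} ∪ {T} = {G,T} (union, +1)
PY@3: {G} ∩ {G} = {G} (intersection, +0)
DEFPY@3: {G,T} ∩ {G} = {G} (intersection, +0)
EF@4: {A} ∪ {G} = {A,G} (union, +1)
DEF@4: {G} ∩ {A,G} = {G} (intersection, +0)
PY@4: {G} ∪ {A} = {A,G} (union, +1)
DEFPY@4: {G} ∩ {A,G} = {G} (intersection, +0)
EF@5: {C} ∪ {G} = {C,G} (union, +1)
DEF@5: {T} ∪ {C,G} = {C,G,T} (union, +1)
PY@5: {A} ∪ {C} = {A,C} (union, +1)
DEFPY@5: {C,G,T} ∩ {A,C} = {C} (intersection, +0)
per-site changes: [3, 2, 2, 1, 2, 3]; total = 13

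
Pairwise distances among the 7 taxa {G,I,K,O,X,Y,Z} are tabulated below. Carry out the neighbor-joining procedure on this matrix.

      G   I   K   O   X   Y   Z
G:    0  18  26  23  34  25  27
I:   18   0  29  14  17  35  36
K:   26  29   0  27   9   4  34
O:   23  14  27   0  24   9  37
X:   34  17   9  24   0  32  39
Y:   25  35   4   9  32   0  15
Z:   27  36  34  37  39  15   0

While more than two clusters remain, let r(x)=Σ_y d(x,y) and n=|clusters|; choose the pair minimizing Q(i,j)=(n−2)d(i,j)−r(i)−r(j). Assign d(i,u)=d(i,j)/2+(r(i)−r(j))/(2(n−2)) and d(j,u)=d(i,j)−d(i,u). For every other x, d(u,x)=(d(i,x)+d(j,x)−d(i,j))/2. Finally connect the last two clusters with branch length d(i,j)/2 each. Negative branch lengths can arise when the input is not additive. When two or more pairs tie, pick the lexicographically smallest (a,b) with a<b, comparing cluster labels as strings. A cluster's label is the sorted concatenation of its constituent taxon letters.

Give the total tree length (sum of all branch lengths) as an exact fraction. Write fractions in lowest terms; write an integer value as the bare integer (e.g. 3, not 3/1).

281/4

step 1: merge (K,X) at d=9, Q=-239; branch lengths K→19/10, X→71/10; new cluster KX
  updated: d(G,KX)=51/2, d(I,KX)=37/2, d(KX,O)=21, d(KX,Y)=27/2, d(KX,Z)=32
step 2: merge (Y,Z) at d=15, Q=-369/2; branch lengths Y→21/16, Z→219/16; new cluster YZ
  updated: d(G,YZ)=37/2, d(I,YZ)=28, d(KX,YZ)=61/4, d(O,YZ)=31/2
step 3: merge (KX,YZ) at d=61/4, Q=-447/4; branch lengths KX→65/8, YZ→57/8; new cluster KXYZ
  updated: d(G,KXYZ)=115/8, d(I,KXYZ)=125/8, d(KXYZ,O)=85/8
step 4: merge (G,KXYZ) at d=115/8, Q=-269/4; branch lengths G→87/8, KXYZ→7/2; new cluster GKXYZ
  updated: d(GKXYZ,I)=77/8, d(GKXYZ,O)=77/8
step 5: merge (GKXYZ,I) at d=77/8, Q=-133/4; branch lengths GKXYZ→21/8, I→7; new cluster GIKXYZ
  updated: d(GIKXYZ,O)=7
step 6: merge (GIKXYZ,O) at d=7; branch lengths GIKXYZ→7/2, O→7/2; new cluster GIKOXYZ
final tree: (((G:87/8,((K:19/10,X:71/10):65/8,(Y:21/16,Z:219/16):57/8):7/2):21/8,I:7):7/2,O:7/2)
total length: 281/4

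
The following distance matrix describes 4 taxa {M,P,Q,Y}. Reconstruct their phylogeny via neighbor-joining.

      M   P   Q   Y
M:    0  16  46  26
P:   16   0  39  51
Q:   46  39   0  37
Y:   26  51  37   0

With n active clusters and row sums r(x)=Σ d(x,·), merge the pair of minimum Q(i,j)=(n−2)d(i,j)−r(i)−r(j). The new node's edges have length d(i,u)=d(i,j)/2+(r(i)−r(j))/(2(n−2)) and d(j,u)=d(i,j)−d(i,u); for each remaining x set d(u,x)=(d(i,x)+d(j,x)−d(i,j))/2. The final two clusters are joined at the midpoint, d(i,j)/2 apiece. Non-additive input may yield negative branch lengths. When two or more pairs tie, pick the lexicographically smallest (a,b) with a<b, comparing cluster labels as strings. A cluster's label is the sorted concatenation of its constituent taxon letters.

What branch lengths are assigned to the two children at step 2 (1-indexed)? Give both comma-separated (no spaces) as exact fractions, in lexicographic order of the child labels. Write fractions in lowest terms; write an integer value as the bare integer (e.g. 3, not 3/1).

step 1: merge (M,P) at d=16, Q=-162; branch lengths M→7/2, P→25/2; new cluster MP
  updated: d(MP,Q)=69/2, d(MP,Y)=61/2
step 2: merge (MP,Q) at d=69/2, Q=-102; branch lengths MP→14, Q→41/2; new cluster MPQ
  updated: d(MPQ,Y)=33/2
step 3: merge (MPQ,Y) at d=33/2; branch lengths MPQ→33/4, Y→33/4; new cluster MPQY
final tree: (((M:7/2,P:25/2):14,Q:41/2):33/4,Y:33/4)
total length: 67

14,41/2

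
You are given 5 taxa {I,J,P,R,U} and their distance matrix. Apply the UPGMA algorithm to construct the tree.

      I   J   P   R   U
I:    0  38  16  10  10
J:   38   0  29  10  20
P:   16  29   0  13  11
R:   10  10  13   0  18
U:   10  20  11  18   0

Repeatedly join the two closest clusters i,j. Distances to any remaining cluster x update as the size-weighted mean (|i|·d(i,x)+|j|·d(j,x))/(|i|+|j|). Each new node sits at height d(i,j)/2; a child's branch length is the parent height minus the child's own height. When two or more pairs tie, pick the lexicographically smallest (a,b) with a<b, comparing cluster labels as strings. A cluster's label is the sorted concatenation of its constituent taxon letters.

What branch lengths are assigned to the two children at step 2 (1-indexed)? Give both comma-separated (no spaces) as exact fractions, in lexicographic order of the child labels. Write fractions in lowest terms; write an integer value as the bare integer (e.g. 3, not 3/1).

11/2,11/2

iteration 1: select I,R (d=10); attach at lengths (5, 5); label the merged cluster IR
  updated: d(IR,J)=24, d(IR,P)=29/2, d(IR,U)=14
iteration 2: select P,U (d=11); attach at lengths (11/2, 11/2); label the merged cluster PU
  updated: d(IR,PU)=57/4, d(J,PU)=49/2
iteration 3: select IR,PU (d=57/4); attach at lengths (17/8, 13/8); label the merged cluster IPRU
  updated: d(IPRU,J)=97/4
iteration 4: select IPRU,J (d=97/4); attach at lengths (5, 97/8); label the merged cluster IJPRU
final tree: (((I:5,R:5):17/8,(P:11/2,U:11/2):13/8):5,J:97/8)
total length: 335/8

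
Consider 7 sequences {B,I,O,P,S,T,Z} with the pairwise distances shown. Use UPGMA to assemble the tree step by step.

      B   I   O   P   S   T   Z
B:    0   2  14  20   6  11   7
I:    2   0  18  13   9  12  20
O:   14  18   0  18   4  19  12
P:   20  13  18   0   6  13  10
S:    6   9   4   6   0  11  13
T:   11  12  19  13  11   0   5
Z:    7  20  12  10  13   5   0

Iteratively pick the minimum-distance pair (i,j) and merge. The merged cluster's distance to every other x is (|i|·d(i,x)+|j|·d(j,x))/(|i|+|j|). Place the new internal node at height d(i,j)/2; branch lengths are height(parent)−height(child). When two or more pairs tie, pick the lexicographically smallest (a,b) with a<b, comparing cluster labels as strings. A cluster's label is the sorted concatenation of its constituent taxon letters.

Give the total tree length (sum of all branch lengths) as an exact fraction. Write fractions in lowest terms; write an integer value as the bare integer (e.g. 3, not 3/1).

1. join B+I (d=2) ⇒ BI; edges |B|=1, |I|=1
  updated: d(BI,O)=16, d(BI,P)=33/2, d(BI,S)=15/2, d(BI,T)=23/2, d(BI,Z)=27/2
2. join O+S (d=4) ⇒ OS; edges |O|=2, |S|=2
  updated: d(BI,OS)=47/4, d(OS,P)=12, d(OS,T)=15, d(OS,Z)=25/2
3. join T+Z (d=5) ⇒ TZ; edges |T|=5/2, |Z|=5/2
  updated: d(BI,TZ)=25/2, d(OS,TZ)=55/4, d(P,TZ)=23/2
4. join P+TZ (d=23/2) ⇒ PTZ; edges |P|=23/4, |TZ|=13/4
  updated: d(BI,PTZ)=83/6, d(OS,PTZ)=79/6
5. join BI+OS (d=47/4) ⇒ BIOS; edges |BI|=39/8, |OS|=31/8
  updated: d(BIOS,PTZ)=27/2
6. join BIOS+PTZ (d=27/2) ⇒ BIOPSTZ; edges |BIOS|=7/8, |PTZ|=1
final tree: (((B:1,I:1):39/8,(O:2,S:2):31/8):7/8,(P:23/4,(T:5/2,Z:5/2):13/4):1)
total length: 245/8

245/8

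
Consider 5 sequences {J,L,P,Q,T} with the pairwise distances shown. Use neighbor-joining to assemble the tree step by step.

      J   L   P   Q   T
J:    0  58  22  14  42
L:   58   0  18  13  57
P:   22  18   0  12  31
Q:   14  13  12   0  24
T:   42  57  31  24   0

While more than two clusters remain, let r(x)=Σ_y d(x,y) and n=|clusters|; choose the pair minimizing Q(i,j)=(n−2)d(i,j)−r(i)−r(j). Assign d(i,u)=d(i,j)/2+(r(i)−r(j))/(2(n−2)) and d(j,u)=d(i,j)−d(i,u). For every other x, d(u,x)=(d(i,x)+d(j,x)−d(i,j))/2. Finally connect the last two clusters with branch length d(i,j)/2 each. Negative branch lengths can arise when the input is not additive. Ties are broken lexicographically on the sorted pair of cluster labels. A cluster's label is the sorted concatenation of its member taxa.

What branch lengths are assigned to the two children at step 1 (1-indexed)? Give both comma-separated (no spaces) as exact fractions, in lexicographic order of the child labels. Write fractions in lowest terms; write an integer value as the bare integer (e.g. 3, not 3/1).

39/2,-3/2

iteration 1: select L,P (d=18, Q=-175); attach at lengths (39/2, -3/2); label the merged cluster LP
  updated: d(J,LP)=31, d(LP,Q)=7/2, d(LP,T)=35
iteration 2: select J,T (d=42, Q=-104); attach at lengths (35/2, 49/2); label the merged cluster JT
  updated: d(JT,LP)=12, d(JT,Q)=-2
iteration 3: select JT,LP (d=12, Q=-27/2); attach at lengths (13/4, 35/4); label the merged cluster JLPT
  updated: d(JLPT,Q)=-21/4
iteration 4: select JLPT,Q (d=-21/4); attach at lengths (-21/8, -21/8); label the merged cluster JLPQT
final tree: (((J:35/2,T:49/2):13/4,(L:39/2,P:-3/2):35/4):-21/8,Q:-21/8)
total length: 267/4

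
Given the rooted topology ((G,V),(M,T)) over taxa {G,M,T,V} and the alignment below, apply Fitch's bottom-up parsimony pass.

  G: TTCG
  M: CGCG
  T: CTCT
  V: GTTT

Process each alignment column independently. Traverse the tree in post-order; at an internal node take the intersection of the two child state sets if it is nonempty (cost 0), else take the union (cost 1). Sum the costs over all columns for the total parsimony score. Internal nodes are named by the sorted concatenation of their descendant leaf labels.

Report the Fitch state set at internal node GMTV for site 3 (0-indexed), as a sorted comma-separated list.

[col 0] GV: children G:{T}, V:{G} ∪→ {G,T}; cost 1
[col 0] MT: children M:{C}, T:{C} ∩→ {C}; cost 0
[col 0] GMTV: children GV:{G,T}, MT:{C} ∪→ {C,G,T}; cost 1
[col 1] GV: children G:{T}, V:{T} ∩→ {T}; cost 0
[col 1] MT: children M:{G}, T:{T} ∪→ {G,T}; cost 1
[col 1] GMTV: children GV:{T}, MT:{G,T} ∩→ {T}; cost 0
[col 2] GV: children G:{C}, V:{T} ∪→ {C,T}; cost 1
[col 2] MT: children M:{C}, T:{C} ∩→ {C}; cost 0
[col 2] GMTV: children GV:{C,T}, MT:{C} ∩→ {C}; cost 0
[col 3] GV: children G:{G}, V:{T} ∪→ {G,T}; cost 1
[col 3] MT: children M:{G}, T:{T} ∪→ {G,T}; cost 1
[col 3] GMTV: children GV:{G,T}, MT:{G,T} ∩→ {G,T}; cost 0
per-site changes: [2, 1, 1, 2]; total = 6

G,T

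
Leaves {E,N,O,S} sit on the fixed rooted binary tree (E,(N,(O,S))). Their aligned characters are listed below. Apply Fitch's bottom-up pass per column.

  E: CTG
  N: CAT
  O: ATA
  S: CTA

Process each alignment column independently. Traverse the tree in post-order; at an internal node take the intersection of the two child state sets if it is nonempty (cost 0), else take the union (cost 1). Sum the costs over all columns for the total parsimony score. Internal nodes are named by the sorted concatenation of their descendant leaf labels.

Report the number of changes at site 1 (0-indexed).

OS@0: {A} ∪ {C} = {A,C} (union, +1)
NOS@0: {C} ∩ {A,C} = {C} (intersection, +0)
ENOS@0: {C} ∩ {C} = {C} (intersection, +0)
OS@1: {T} ∩ {T} = {T} (intersection, +0)
NOS@1: {A} ∪ {T} = {A,T} (union, +1)
ENOS@1: {T} ∩ {A,T} = {T} (intersection, +0)
OS@2: {A} ∩ {A} = {A} (intersection, +0)
NOS@2: {T} ∪ {A} = {A,T} (union, +1)
ENOS@2: {G} ∪ {A,T} = {A,G,T} (union, +1)
per-site changes: [1, 1, 2]; total = 4

1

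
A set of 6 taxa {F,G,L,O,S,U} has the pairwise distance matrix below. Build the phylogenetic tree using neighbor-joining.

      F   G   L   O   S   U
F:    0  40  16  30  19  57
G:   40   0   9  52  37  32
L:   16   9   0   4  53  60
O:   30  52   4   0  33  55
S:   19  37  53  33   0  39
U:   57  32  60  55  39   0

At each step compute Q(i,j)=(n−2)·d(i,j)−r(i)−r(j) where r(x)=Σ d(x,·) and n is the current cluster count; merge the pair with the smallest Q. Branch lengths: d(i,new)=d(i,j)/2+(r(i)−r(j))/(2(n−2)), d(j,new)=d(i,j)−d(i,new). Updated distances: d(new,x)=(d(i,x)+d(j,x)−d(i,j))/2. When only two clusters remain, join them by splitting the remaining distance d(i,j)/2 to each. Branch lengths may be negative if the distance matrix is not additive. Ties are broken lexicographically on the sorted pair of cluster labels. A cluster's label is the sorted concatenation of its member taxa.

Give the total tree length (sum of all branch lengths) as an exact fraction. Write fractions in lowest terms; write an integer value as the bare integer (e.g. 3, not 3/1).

iteration 1: select L,O (d=4, Q=-300); attach at lengths (-2, 6); label the merged cluster LO
  updated: d(F,LO)=21, d(G,LO)=57/2, d(LO,S)=41, d(LO,U)=111/2
iteration 2: select G,U (d=32, Q=-225); attach at lengths (25/3, 71/3); label the merged cluster GU
  updated: d(F,GU)=65/2, d(GU,LO)=26, d(GU,S)=22
iteration 3: select F,LO (d=21, Q=-237/2); attach at lengths (53/8, 115/8); label the merged cluster FLO
  updated: d(FLO,GU)=75/4, d(FLO,S)=39/2
iteration 4: select FLO,GU (d=75/4, Q=-241/4); attach at lengths (65/8, 85/8); label the merged cluster FGLOU
  updated: d(FGLOU,S)=91/8
iteration 5: select FGLOU,S (d=91/8); attach at lengths (91/16, 91/16); label the merged cluster FGLOSU
final tree: (((F:53/8,(L:-2,O:6):115/8):65/8,(G:25/3,U:71/3):85/8):91/16,S:91/16)
total length: 697/8

697/8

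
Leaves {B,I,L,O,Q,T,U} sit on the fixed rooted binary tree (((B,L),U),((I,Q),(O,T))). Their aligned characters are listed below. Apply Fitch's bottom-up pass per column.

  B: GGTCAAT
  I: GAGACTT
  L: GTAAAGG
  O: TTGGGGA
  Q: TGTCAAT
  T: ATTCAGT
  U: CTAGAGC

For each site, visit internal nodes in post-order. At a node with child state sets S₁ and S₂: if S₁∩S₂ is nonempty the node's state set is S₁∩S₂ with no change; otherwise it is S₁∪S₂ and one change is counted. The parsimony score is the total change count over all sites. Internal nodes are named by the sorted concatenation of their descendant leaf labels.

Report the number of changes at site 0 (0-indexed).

BL@0: {G} ∩ {G} = {G} (intersection, +0)
BLU@0: {G} ∪ {C} = {C,G} (union, +1)
IQ@0: {G} ∪ {T} = {G,T} (union, +1)
OT@0: {T} ∪ {A} = {A,T} (union, +1)
IOQT@0: {G,T} ∩ {A,T} = {T} (intersection, +0)
BILOQTU@0: {C,G} ∪ {T} = {C,G,T} (union, +1)
BL@1: {G} ∪ {T} = {G,T} (union, +1)
BLU@1: {G,T} ∩ {T} = {T} (intersection, +0)
IQ@1: {A} ∪ {G} = {A,G} (union, +1)
OT@1: {T} ∩ {T} = {T} (intersection, +0)
IOQT@1: {A,G} ∪ {T} = {A,G,T} (union, +1)
BILOQTU@1: {T} ∩ {A,G,T} = {T} (intersection, +0)
BL@2: {T} ∪ {A} = {A,T} (union, +1)
BLU@2: {A,T} ∩ {A} = {A} (intersection, +0)
IQ@2: {G} ∪ {T} = {G,T} (union, +1)
OT@2: {G} ∪ {T} = {G,T} (union, +1)
IOQT@2: {G,T} ∩ {G,T} = {G,T} (intersection, +0)
BILOQTU@2: {A} ∪ {G,T} = {A,G,T} (union, +1)
BL@3: {C} ∪ {A} = {A,C} (union, +1)
BLU@3: {A,C} ∪ {G} = {A,C,G} (union, +1)
IQ@3: {A} ∪ {C} = {A,C} (union, +1)
OT@3: {G} ∪ {C} = {C,G} (union, +1)
IOQT@3: {A,C} ∩ {C,G} = {C} (intersection, +0)
BILOQTU@3: {A,C,G} ∩ {C} = {C} (intersection, +0)
BL@4: {A} ∩ {A} = {A} (intersection, +0)
BLU@4: {A} ∩ {A} = {A} (intersection, +0)
IQ@4: {C} ∪ {A} = {A,C} (union, +1)
OT@4: {G} ∪ {A} = {A,G} (union, +1)
IOQT@4: {A,C} ∩ {A,G} = {A} (intersection, +0)
BILOQTU@4: {A} ∩ {A} = {A} (intersection, +0)
BL@5: {A} ∪ {G} = {A,G} (union, +1)
BLU@5: {A,G} ∩ {G} = {G} (intersection, +0)
IQ@5: {T} ∪ {A} = {A,T} (union, +1)
OT@5: {G} ∩ {G} = {G} (intersection, +0)
IOQT@5: {A,T} ∪ {G} = {A,G,T} (union, +1)
BILOQTU@5: {G} ∩ {A,G,T} = {G} (intersection, +0)
BL@6: {T} ∪ {G} = {G,T} (union, +1)
BLU@6: {G,T} ∪ {C} = {C,G,T} (union, +1)
IQ@6: {T} ∩ {T} = {T} (intersection, +0)
OT@6: {A} ∪ {T} = {A,T} (union, +1)
IOQT@6: {T} ∩ {A,T} = {T} (intersection, +0)
BILOQTU@6: {C,G,T} ∩ {T} = {T} (intersection, +0)
per-site changes: [4, 3, 4, 4, 2, 3, 3]; total = 23

4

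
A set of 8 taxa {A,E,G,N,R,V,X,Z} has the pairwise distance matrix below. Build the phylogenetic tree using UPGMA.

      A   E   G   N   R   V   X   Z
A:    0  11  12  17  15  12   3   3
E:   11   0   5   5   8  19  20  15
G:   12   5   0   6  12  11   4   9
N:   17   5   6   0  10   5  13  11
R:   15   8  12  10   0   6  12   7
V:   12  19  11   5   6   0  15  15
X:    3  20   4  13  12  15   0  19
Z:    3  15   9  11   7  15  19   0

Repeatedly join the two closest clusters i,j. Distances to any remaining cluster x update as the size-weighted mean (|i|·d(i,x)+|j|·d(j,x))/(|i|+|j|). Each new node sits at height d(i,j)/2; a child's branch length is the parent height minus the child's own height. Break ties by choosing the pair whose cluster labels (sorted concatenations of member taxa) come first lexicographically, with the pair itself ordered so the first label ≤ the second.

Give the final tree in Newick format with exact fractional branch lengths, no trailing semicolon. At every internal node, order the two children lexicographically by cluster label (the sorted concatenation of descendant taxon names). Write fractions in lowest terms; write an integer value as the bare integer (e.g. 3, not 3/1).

iteration 1: select A,X (d=3); attach at lengths (3/2, 3/2); label the merged cluster AX
  updated: d(AX,E)=31/2, d(AX,G)=8, d(AX,N)=15, d(AX,R)=27/2, d(AX,V)=27/2, d(AX,Z)=11
iteration 2: select E,G (d=5); attach at lengths (5/2, 5/2); label the merged cluster EG
  updated: d(AX,EG)=47/4, d(EG,N)=11/2, d(EG,R)=10, d(EG,V)=15, d(EG,Z)=12
iteration 3: select N,V (d=5); attach at lengths (5/2, 5/2); label the merged cluster NV
  updated: d(AX,NV)=57/4, d(EG,NV)=41/4, d(NV,R)=8, d(NV,Z)=13
iteration 4: select R,Z (d=7); attach at lengths (7/2, 7/2); label the merged cluster RZ
  updated: d(AX,RZ)=49/4, d(EG,RZ)=11, d(NV,RZ)=21/2
iteration 5: select EG,NV (d=41/4); attach at lengths (21/8, 21/8); label the merged cluster EGNV
  updated: d(AX,EGNV)=13, d(EGNV,RZ)=43/4
iteration 6: select EGNV,RZ (d=43/4); attach at lengths (1/4, 15/8); label the merged cluster EGNRVZ
  updated: d(AX,EGNRVZ)=51/4
iteration 7: select AX,EGNRVZ (d=51/4); attach at lengths (39/8, 1); label the merged cluster AEGNRVXZ
final tree: ((A:3/2,X:3/2):39/8,(((E:5/2,G:5/2):21/8,(N:5/2,V:5/2):21/8):1/4,(R:7/2,Z:7/2):15/8):1)
total length: 133/4

((A:3/2,X:3/2):39/8,(((E:5/2,G:5/2):21/8,(N:5/2,V:5/2):21/8):1/4,(R:7/2,Z:7/2):15/8):1)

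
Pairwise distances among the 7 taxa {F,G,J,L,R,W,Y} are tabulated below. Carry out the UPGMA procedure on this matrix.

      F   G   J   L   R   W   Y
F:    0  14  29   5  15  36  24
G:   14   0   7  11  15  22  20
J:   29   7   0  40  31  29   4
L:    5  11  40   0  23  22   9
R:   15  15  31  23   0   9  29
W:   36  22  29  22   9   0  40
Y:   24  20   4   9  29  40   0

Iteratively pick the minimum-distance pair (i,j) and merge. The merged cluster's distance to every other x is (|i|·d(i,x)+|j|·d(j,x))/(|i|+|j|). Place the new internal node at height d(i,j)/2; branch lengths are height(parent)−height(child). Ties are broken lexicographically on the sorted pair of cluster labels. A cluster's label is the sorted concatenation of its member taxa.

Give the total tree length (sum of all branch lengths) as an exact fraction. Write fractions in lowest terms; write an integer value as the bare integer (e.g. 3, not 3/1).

1. join J+Y (d=4) ⇒ JY; edges |J|=2, |Y|=2
  updated: d(F,JY)=53/2, d(G,JY)=27/2, d(JY,L)=49/2, d(JY,R)=30, d(JY,W)=69/2
2. join F+L (d=5) ⇒ FL; edges |F|=5/2, |L|=5/2
  updated: d(FL,G)=25/2, d(FL,JY)=51/2, d(FL,R)=19, d(FL,W)=29
3. join R+W (d=9) ⇒ RW; edges |R|=9/2, |W|=9/2
  updated: d(FL,RW)=24, d(G,RW)=37/2, d(JY,RW)=129/4
4. join FL+G (d=25/2) ⇒ FGL; edges |FL|=15/4, |G|=25/4
  updated: d(FGL,JY)=43/2, d(FGL,RW)=133/6
5. join FGL+JY (d=43/2) ⇒ FGJLY; edges |FGL|=9/2, |JY|=35/4
  updated: d(FGJLY,RW)=131/5
6. join FGJLY+RW (d=131/5) ⇒ FGJLRWY; edges |FGJLY|=47/20, |RW|=43/5
final tree: ((((F:5/2,L:5/2):15/4,G:25/4):9/2,(J:2,Y:2):35/4):47/20,(R:9/2,W:9/2):43/5)
total length: 261/5

261/5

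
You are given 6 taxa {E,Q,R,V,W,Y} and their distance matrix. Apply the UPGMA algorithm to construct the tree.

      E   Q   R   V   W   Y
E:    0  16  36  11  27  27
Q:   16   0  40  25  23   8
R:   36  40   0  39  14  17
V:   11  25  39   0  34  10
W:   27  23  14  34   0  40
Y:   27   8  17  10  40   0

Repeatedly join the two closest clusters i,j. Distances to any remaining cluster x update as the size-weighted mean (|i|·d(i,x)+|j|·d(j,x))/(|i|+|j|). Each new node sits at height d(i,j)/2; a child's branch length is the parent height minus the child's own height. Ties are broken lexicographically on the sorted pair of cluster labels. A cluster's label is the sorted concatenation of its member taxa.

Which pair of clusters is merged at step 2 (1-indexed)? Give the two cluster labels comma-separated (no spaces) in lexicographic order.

E,V

1. join Q+Y (d=8) ⇒ QY; edges |Q|=4, |Y|=4
  updated: d(E,QY)=43/2, d(QY,R)=57/2, d(QY,V)=35/2, d(QY,W)=63/2
2. join E+V (d=11) ⇒ EV; edges |E|=11/2, |V|=11/2
  updated: d(EV,QY)=39/2, d(EV,R)=75/2, d(EV,W)=61/2
3. join R+W (d=14) ⇒ RW; edges |R|=7, |W|=7
  updated: d(EV,RW)=34, d(QY,RW)=30
4. join EV+QY (d=39/2) ⇒ EQVY; edges |EV|=17/4, |QY|=23/4
  updated: d(EQVY,RW)=32
5. join EQVY+RW (d=32) ⇒ EQRVWY; edges |EQVY|=25/4, |RW|=9
final tree: (((E:11/2,V:11/2):17/4,(Q:4,Y:4):23/4):25/4,(R:7,W:7):9)
total length: 233/4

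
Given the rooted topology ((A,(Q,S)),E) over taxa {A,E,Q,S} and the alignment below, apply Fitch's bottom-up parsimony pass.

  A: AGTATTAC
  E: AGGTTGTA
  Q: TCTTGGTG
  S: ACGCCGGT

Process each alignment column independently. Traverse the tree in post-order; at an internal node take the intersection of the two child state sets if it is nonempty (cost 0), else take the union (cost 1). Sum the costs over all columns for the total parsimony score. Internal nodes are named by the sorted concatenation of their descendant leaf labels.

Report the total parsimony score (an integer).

14

site 0, node QS: Q={T} ∪ S={A} → {A,T} (+1)
site 0, node AQS: A={A} ∩ QS={A,T} → {A} (+0)
site 0, node AEQS: AQS={A} ∩ E={A} → {A} (+0)
site 1, node QS: Q={C} ∩ S={C} → {C} (+0)
site 1, node AQS: A={G} ∪ QS={C} → {C,G} (+1)
site 1, node AEQS: AQS={C,G} ∩ E={G} → {G} (+0)
site 2, node QS: Q={T} ∪ S={G} → {G,T} (+1)
site 2, node AQS: A={T} ∩ QS={G,T} → {T} (+0)
site 2, node AEQS: AQS={T} ∪ E={G} → {G,T} (+1)
site 3, node QS: Q={T} ∪ S={C} → {C,T} (+1)
site 3, node AQS: A={A} ∪ QS={C,T} → {A,C,T} (+1)
site 3, node AEQS: AQS={A,C,T} ∩ E={T} → {T} (+0)
site 4, node QS: Q={G} ∪ S={C} → {C,G} (+1)
site 4, node AQS: A={T} ∪ QS={C,G} → {C,G,T} (+1)
site 4, node AEQS: AQS={C,G,T} ∩ E={T} → {T} (+0)
site 5, node QS: Q={G} ∩ S={G} → {G} (+0)
site 5, node AQS: A={T} ∪ QS={G} → {G,T} (+1)
site 5, node AEQS: AQS={G,T} ∩ E={G} → {G} (+0)
site 6, node QS: Q={T} ∪ S={G} → {G,T} (+1)
site 6, node AQS: A={A} ∪ QS={G,T} → {A,G,T} (+1)
site 6, node AEQS: AQS={A,G,T} ∩ E={T} → {T} (+0)
site 7, node QS: Q={G} ∪ S={T} → {G,T} (+1)
site 7, node AQS: A={C} ∪ QS={G,T} → {C,G,T} (+1)
site 7, node AEQS: AQS={C,G,T} ∪ E={A} → {A,C,G,T} (+1)
per-site changes: [1, 1, 2, 2, 2, 1, 2, 3]; total = 14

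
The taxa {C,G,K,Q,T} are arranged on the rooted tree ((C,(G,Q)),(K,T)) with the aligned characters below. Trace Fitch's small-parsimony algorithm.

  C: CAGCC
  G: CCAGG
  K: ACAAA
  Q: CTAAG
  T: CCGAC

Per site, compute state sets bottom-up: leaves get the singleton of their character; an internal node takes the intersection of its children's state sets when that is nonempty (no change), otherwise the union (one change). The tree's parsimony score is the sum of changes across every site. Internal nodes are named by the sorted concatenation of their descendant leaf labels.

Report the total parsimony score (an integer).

9

site 0, node GQ: G={C} ∩ Q={C} → {C} (+0)
site 0, node CGQ: C={C} ∩ GQ={C} → {C} (+0)
site 0, node KT: K={A} ∪ T={C} → {A,C} (+1)
site 0, node CGKQT: CGQ={C} ∩ KT={A,C} → {C} (+0)
site 1, node GQ: G={C} ∪ Q={T} → {C,T} (+1)
site 1, node CGQ: C={A} ∪ GQ={C,T} → {A,C,T} (+1)
site 1, node KT: K={C} ∩ T={C} → {C} (+0)
site 1, node CGKQT: CGQ={A,C,T} ∩ KT={C} → {C} (+0)
site 2, node GQ: G={A} ∩ Q={A} → {A} (+0)
site 2, node CGQ: C={G} ∪ GQ={A} → {A,G} (+1)
site 2, node KT: K={A} ∪ T={G} → {A,G} (+1)
site 2, node CGKQT: CGQ={A,G} ∩ KT={A,G} → {A,G} (+0)
site 3, node GQ: G={G} ∪ Q={A} → {A,G} (+1)
site 3, node CGQ: C={C} ∪ GQ={A,G} → {A,C,G} (+1)
site 3, node KT: K={A} ∩ T={A} → {A} (+0)
site 3, node CGKQT: CGQ={A,C,G} ∩ KT={A} → {A} (+0)
site 4, node GQ: G={G} ∩ Q={G} → {G} (+0)
site 4, node CGQ: C={C} ∪ GQ={G} → {C,G} (+1)
site 4, node KT: K={A} ∪ T={C} → {A,C} (+1)
site 4, node CGKQT: CGQ={C,G} ∩ KT={A,C} → {C} (+0)
per-site changes: [1, 2, 2, 2, 2]; total = 9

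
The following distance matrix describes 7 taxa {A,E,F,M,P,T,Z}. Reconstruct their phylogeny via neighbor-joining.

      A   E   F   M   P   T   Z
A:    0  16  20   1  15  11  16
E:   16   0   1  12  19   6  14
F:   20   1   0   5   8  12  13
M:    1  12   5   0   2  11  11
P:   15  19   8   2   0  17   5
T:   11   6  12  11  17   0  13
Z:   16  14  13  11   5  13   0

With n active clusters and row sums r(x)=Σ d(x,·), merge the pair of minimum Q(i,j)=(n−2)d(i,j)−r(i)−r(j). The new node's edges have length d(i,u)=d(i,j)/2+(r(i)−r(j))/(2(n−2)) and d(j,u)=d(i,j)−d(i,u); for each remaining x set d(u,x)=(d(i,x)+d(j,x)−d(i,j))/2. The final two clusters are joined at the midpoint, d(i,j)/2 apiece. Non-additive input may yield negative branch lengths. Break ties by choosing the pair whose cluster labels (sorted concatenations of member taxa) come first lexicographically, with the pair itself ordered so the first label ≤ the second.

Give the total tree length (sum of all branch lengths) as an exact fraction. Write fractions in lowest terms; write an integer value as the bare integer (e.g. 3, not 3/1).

427/16

step 1: merge (E,F) at d=1, Q=-122; branch lengths E→7/5, F→-2/5; new cluster EF
  updated: d(A,EF)=35/2, d(EF,M)=8, d(EF,P)=13, d(EF,T)=17/2, d(EF,Z)=13
step 2: merge (P,Z) at d=5, Q=-90; branch lengths P→7/4, Z→13/4; new cluster PZ
  updated: d(A,PZ)=13, d(EF,PZ)=21/2, d(M,PZ)=4, d(PZ,T)=25/2
step 3: merge (A,M) at d=1, Q=-127/2; branch lengths A→43/12, M→-31/12; new cluster AM
  updated: d(AM,EF)=49/4, d(AM,PZ)=8, d(AM,T)=21/2
step 4: merge (AM,PZ) at d=8, Q=-183/4; branch lengths AM→63/16, PZ→65/16; new cluster AMPZ
  updated: d(AMPZ,EF)=59/8, d(AMPZ,T)=15/2
step 5: merge (AMPZ,EF) at d=59/8, Q=-187/8; branch lengths AMPZ→51/16, EF→67/16; new cluster AEFMPZ
  updated: d(AEFMPZ,T)=69/16
step 6: merge (AEFMPZ,T) at d=69/16; branch lengths AEFMPZ→69/32, T→69/32; new cluster AEFMPTZ
final tree: ((((A:43/12,M:-31/12):63/16,(P:7/4,Z:13/4):65/16):51/16,(E:7/5,F:-2/5):67/16):69/32,T:69/32)
total length: 427/16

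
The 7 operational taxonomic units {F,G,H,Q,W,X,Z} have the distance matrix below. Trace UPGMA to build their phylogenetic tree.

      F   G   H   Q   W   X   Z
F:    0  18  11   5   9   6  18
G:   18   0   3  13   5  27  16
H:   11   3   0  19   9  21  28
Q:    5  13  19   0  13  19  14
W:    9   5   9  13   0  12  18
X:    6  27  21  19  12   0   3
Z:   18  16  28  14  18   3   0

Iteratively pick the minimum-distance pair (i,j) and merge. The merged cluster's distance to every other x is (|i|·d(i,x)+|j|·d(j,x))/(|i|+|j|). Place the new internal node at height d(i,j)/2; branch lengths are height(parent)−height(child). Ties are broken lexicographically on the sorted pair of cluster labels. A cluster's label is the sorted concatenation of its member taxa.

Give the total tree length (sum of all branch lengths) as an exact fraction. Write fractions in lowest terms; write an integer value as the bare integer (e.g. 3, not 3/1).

step 1: merge (G,H) at d=3; branch lengths G→3/2, H→3/2; new cluster GH
  updated: d(F,GH)=29/2, d(GH,Q)=16, d(GH,W)=7, d(GH,X)=24, d(GH,Z)=22
step 2: merge (X,Z) at d=3; branch lengths X→3/2, Z→3/2; new cluster XZ
  updated: d(F,XZ)=12, d(GH,XZ)=23, d(Q,XZ)=33/2, d(W,XZ)=15
step 3: merge (F,Q) at d=5; branch lengths F→5/2, Q→5/2; new cluster FQ
  updated: d(FQ,GH)=61/4, d(FQ,W)=11, d(FQ,XZ)=57/4
step 4: merge (GH,W) at d=7; branch lengths GH→2, W→7/2; new cluster GHW
  updated: d(FQ,GHW)=83/6, d(GHW,XZ)=61/3
step 5: merge (FQ,GHW) at d=83/6; branch lengths FQ→53/12, GHW→41/12; new cluster FGHQW
  updated: d(FGHQW,XZ)=179/10
step 6: merge (FGHQW,XZ) at d=179/10; branch lengths FGHQW→61/30, XZ→149/20; new cluster FGHQWXZ
final tree: (((F:5/2,Q:5/2):53/12,((G:3/2,H:3/2):2,W:7/2):41/12):61/30,(X:3/2,Z:3/2):149/20)
total length: 2029/60

2029/60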